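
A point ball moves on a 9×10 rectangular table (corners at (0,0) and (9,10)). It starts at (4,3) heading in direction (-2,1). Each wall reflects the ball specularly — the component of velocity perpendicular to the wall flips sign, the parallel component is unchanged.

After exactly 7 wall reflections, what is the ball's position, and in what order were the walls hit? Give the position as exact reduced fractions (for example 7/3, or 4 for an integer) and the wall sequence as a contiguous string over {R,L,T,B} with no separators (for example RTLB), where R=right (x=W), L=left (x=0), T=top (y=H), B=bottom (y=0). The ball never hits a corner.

Final position: (0,3)
Wall sequence: LRTLRBL

1. t=2 → L at (0,5); v=(2,1)
2. t=9/2 → R at (9,19/2); v=(-2,1)
3. t=1/2 → T at (8,10); v=(-2,-1)
4. t=4 → L at (0,6); v=(2,-1)
5. t=9/2 → R at (9,3/2); v=(-2,-1)
6. t=3/2 → B at (6,0); v=(-2,1)
7. t=3 → L at (0,3); v=(2,1)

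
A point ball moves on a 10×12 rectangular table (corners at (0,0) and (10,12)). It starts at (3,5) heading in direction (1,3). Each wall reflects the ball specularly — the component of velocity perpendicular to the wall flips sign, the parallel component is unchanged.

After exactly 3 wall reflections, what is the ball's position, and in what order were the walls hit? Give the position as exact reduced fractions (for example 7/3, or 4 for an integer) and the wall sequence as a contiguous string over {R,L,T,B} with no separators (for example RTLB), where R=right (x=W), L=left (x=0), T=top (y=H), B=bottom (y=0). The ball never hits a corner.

1. t=7/3 → T at (16/3,12); v=(1,-3)
2. t=4 → B at (28/3,0); v=(1,3)
3. t=2/3 → R at (10,2); v=(-1,3)

Final position: (10,2)
Wall sequence: TBR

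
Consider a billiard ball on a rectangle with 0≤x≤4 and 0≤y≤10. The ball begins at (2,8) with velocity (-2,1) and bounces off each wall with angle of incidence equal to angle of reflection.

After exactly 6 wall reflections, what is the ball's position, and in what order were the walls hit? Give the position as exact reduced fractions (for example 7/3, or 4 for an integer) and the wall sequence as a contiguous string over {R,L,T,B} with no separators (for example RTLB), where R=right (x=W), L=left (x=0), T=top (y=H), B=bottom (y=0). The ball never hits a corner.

Final position: (0,3)
Wall sequence: LTRLRL

1. t=1 → L at (0,9); v=(2,1)
2. t=1 → T at (2,10); v=(2,-1)
3. t=1 → R at (4,9); v=(-2,-1)
4. t=2 → L at (0,7); v=(2,-1)
5. t=2 → R at (4,5); v=(-2,-1)
6. t=2 → L at (0,3); v=(2,-1)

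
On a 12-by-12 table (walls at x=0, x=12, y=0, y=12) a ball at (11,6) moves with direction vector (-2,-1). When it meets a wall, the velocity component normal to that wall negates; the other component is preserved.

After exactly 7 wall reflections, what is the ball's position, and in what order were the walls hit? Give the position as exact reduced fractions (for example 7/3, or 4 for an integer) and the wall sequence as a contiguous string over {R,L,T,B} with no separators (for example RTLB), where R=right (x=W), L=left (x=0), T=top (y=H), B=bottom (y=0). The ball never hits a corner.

Final position: (0,1/2)
Wall sequence: LBRLTRL

1. t=11/2 → L at (0,1/2); v=(2,-1)
2. t=1/2 → B at (1,0); v=(2,1)
3. t=11/2 → R at (12,11/2); v=(-2,1)
4. t=6 → L at (0,23/2); v=(2,1)
5. t=1/2 → T at (1,12); v=(2,-1)
6. t=11/2 → R at (12,13/2); v=(-2,-1)
7. t=6 → L at (0,1/2); v=(2,-1)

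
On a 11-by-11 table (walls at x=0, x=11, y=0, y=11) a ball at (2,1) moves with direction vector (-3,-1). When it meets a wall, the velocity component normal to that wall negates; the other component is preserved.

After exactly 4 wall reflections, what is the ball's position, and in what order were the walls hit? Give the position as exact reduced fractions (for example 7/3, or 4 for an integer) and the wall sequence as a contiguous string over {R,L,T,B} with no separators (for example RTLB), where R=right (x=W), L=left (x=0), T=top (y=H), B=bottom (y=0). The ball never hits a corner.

Final position: (0,7)
Wall sequence: LBRL

1. t=2/3 → L at (0,1/3); v=(3,-1)
2. t=1/3 → B at (1,0); v=(3,1)
3. t=10/3 → R at (11,10/3); v=(-3,1)
4. t=11/3 → L at (0,7); v=(3,1)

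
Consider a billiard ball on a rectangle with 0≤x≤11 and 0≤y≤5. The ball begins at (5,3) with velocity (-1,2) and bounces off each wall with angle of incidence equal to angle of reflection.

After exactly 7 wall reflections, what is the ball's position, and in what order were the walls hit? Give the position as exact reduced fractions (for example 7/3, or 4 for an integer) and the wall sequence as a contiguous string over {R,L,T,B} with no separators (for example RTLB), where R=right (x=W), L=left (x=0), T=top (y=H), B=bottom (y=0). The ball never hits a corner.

Final position: (17/2,0)
Wall sequence: TBLTBTB

1. t=1 → T at (4,5); v=(-1,-2)
2. t=5/2 → B at (3/2,0); v=(-1,2)
3. t=3/2 → L at (0,3); v=(1,2)
4. t=1 → T at (1,5); v=(1,-2)
5. t=5/2 → B at (7/2,0); v=(1,2)
6. t=5/2 → T at (6,5); v=(1,-2)
7. t=5/2 → B at (17/2,0); v=(1,2)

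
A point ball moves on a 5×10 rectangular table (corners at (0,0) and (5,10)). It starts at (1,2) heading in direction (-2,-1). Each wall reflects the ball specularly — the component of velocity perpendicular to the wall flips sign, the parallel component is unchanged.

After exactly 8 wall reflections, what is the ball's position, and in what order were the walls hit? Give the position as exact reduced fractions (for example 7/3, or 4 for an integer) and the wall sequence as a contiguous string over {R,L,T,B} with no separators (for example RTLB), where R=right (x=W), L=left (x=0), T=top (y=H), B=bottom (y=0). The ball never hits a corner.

Final position: (5,9)
Wall sequence: LBRLRLTR

1. t=1/2 → L at (0,3/2); v=(2,-1)
2. t=3/2 → B at (3,0); v=(2,1)
3. t=1 → R at (5,1); v=(-2,1)
4. t=5/2 → L at (0,7/2); v=(2,1)
5. t=5/2 → R at (5,6); v=(-2,1)
6. t=5/2 → L at (0,17/2); v=(2,1)
7. t=3/2 → T at (3,10); v=(2,-1)
8. t=1 → R at (5,9); v=(-2,-1)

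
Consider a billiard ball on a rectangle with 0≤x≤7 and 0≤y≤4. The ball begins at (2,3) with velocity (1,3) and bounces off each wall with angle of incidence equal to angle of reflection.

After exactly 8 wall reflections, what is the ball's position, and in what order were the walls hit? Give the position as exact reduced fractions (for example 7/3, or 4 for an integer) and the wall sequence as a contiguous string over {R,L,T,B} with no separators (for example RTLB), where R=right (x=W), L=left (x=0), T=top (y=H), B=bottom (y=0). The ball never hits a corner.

1. t=1/3 → T at (7/3,4); v=(1,-3)
2. t=4/3 → B at (11/3,0); v=(1,3)
3. t=4/3 → T at (5,4); v=(1,-3)
4. t=4/3 → B at (19/3,0); v=(1,3)
5. t=2/3 → R at (7,2); v=(-1,3)
6. t=2/3 → T at (19/3,4); v=(-1,-3)
7. t=4/3 → B at (5,0); v=(-1,3)
8. t=4/3 → T at (11/3,4); v=(-1,-3)

Final position: (11/3,4)
Wall sequence: TBTBRTBT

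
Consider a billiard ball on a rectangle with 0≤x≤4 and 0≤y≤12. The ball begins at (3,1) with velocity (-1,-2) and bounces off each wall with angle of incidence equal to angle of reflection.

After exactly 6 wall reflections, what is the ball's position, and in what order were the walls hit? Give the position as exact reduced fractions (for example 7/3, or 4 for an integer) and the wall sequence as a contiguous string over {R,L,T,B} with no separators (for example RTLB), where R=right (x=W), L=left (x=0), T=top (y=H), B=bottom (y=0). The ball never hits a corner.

1. t=1/2 → B at (5/2,0); v=(-1,2)
2. t=5/2 → L at (0,5); v=(1,2)
3. t=7/2 → T at (7/2,12); v=(1,-2)
4. t=1/2 → R at (4,11); v=(-1,-2)
5. t=4 → L at (0,3); v=(1,-2)
6. t=3/2 → B at (3/2,0); v=(1,2)

Final position: (3/2,0)
Wall sequence: BLTRLB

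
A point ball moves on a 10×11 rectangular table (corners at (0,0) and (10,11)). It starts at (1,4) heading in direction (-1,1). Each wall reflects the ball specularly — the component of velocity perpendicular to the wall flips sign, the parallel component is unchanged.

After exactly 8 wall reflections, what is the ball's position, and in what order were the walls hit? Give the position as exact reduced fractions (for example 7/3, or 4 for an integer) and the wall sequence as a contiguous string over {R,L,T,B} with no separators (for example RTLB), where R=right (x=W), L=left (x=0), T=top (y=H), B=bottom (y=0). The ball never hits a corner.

1. t=1 → L at (0,5); v=(1,1)
2. t=6 → T at (6,11); v=(1,-1)
3. t=4 → R at (10,7); v=(-1,-1)
4. t=7 → B at (3,0); v=(-1,1)
5. t=3 → L at (0,3); v=(1,1)
6. t=8 → T at (8,11); v=(1,-1)
7. t=2 → R at (10,9); v=(-1,-1)
8. t=9 → B at (1,0); v=(-1,1)

Final position: (1,0)
Wall sequence: LTRBLTRB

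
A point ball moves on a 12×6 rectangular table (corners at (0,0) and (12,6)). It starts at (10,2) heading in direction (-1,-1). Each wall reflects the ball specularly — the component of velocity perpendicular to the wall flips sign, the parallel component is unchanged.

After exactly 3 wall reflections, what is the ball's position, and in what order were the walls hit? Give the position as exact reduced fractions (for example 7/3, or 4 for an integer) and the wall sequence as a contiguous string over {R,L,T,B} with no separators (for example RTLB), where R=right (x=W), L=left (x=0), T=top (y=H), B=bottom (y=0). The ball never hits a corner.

1. t=2 → B at (8,0); v=(-1,1)
2. t=6 → T at (2,6); v=(-1,-1)
3. t=2 → L at (0,4); v=(1,-1)

Final position: (0,4)
Wall sequence: BTL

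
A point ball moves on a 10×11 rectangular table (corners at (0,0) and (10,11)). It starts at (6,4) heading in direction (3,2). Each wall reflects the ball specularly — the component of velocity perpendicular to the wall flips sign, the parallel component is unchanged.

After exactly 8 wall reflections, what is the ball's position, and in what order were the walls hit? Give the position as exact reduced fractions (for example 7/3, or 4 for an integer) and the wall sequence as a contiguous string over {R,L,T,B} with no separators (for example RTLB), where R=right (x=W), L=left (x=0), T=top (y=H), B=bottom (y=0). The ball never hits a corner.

1. t=4/3 → R at (10,20/3); v=(-3,2)
2. t=13/6 → T at (7/2,11); v=(-3,-2)
3. t=7/6 → L at (0,26/3); v=(3,-2)
4. t=10/3 → R at (10,2); v=(-3,-2)
5. t=1 → B at (7,0); v=(-3,2)
6. t=7/3 → L at (0,14/3); v=(3,2)
7. t=19/6 → T at (19/2,11); v=(3,-2)
8. t=1/6 → R at (10,32/3); v=(-3,-2)

Final position: (10,32/3)
Wall sequence: RTLRBLTR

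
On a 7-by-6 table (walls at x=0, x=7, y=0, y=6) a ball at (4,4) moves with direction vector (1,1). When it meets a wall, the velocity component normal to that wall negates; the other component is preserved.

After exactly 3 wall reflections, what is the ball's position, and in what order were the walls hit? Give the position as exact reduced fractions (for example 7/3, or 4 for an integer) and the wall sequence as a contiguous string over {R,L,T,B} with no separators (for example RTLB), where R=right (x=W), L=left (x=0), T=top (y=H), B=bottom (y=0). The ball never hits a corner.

1. t=2 → T at (6,6); v=(1,-1)
2. t=1 → R at (7,5); v=(-1,-1)
3. t=5 → B at (2,0); v=(-1,1)

Final position: (2,0)
Wall sequence: TRB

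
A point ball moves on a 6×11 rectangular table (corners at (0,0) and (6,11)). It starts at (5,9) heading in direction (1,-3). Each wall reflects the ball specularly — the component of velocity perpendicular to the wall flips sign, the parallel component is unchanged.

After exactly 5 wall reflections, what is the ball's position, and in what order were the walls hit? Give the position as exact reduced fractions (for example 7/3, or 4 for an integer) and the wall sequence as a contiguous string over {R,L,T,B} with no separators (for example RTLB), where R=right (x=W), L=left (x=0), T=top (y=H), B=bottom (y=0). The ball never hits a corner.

Final position: (10/3,0)
Wall sequence: RBTLB

1. t=1 → R at (6,6); v=(-1,-3)
2. t=2 → B at (4,0); v=(-1,3)
3. t=11/3 → T at (1/3,11); v=(-1,-3)
4. t=1/3 → L at (0,10); v=(1,-3)
5. t=10/3 → B at (10/3,0); v=(1,3)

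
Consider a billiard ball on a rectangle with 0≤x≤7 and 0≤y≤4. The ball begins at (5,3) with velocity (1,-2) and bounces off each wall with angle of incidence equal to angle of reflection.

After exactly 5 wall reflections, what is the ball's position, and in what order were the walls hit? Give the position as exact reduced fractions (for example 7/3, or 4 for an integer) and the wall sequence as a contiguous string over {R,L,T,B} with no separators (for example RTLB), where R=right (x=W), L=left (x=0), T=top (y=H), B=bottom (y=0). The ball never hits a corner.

Final position: (3/2,4)
Wall sequence: BRTBT

1. t=3/2 → B at (13/2,0); v=(1,2)
2. t=1/2 → R at (7,1); v=(-1,2)
3. t=3/2 → T at (11/2,4); v=(-1,-2)
4. t=2 → B at (7/2,0); v=(-1,2)
5. t=2 → T at (3/2,4); v=(-1,-2)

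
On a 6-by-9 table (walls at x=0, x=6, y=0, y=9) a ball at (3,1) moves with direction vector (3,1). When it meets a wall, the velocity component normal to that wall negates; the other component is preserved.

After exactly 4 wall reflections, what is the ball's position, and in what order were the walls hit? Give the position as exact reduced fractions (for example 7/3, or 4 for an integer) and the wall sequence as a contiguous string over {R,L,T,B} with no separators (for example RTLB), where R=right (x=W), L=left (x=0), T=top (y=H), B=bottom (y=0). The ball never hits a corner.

1. t=1 → R at (6,2); v=(-3,1)
2. t=2 → L at (0,4); v=(3,1)
3. t=2 → R at (6,6); v=(-3,1)
4. t=2 → L at (0,8); v=(3,1)

Final position: (0,8)
Wall sequence: RLRL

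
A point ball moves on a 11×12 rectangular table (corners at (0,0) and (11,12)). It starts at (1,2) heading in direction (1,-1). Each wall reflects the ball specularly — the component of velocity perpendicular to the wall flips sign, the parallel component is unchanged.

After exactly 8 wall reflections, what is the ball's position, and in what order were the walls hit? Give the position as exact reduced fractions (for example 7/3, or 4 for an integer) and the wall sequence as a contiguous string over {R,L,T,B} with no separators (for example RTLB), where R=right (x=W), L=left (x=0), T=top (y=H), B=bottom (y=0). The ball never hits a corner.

1. t=2 → B at (3,0); v=(1,1)
2. t=8 → R at (11,8); v=(-1,1)
3. t=4 → T at (7,12); v=(-1,-1)
4. t=7 → L at (0,5); v=(1,-1)
5. t=5 → B at (5,0); v=(1,1)
6. t=6 → R at (11,6); v=(-1,1)
7. t=6 → T at (5,12); v=(-1,-1)
8. t=5 → L at (0,7); v=(1,-1)

Final position: (0,7)
Wall sequence: BRTLBRTL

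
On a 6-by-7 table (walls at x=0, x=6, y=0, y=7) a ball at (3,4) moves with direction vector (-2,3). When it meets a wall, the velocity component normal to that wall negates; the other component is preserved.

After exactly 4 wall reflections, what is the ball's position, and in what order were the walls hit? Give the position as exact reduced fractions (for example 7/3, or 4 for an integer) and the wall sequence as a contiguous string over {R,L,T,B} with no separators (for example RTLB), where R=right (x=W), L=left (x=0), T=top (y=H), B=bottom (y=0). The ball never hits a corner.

Final position: (6,7/2)
Wall sequence: TLBR

1. t=1 → T at (1,7); v=(-2,-3)
2. t=1/2 → L at (0,11/2); v=(2,-3)
3. t=11/6 → B at (11/3,0); v=(2,3)
4. t=7/6 → R at (6,7/2); v=(-2,3)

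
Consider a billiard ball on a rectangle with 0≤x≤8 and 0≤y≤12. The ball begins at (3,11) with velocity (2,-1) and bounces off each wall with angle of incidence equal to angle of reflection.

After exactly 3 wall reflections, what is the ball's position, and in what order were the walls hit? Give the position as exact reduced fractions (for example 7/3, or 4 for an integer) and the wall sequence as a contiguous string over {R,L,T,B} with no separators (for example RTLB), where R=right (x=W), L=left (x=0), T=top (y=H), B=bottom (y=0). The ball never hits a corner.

1. t=5/2 → R at (8,17/2); v=(-2,-1)
2. t=4 → L at (0,9/2); v=(2,-1)
3. t=4 → R at (8,1/2); v=(-2,-1)

Final position: (8,1/2)
Wall sequence: RLR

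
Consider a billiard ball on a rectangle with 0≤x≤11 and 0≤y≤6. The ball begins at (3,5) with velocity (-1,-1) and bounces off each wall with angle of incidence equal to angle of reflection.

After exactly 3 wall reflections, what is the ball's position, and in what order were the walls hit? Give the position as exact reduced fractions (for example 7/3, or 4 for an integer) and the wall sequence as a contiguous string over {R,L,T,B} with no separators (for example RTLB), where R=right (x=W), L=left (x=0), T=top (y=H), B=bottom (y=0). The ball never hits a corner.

1. t=3 → L at (0,2); v=(1,-1)
2. t=2 → B at (2,0); v=(1,1)
3. t=6 → T at (8,6); v=(1,-1)

Final position: (8,6)
Wall sequence: LBT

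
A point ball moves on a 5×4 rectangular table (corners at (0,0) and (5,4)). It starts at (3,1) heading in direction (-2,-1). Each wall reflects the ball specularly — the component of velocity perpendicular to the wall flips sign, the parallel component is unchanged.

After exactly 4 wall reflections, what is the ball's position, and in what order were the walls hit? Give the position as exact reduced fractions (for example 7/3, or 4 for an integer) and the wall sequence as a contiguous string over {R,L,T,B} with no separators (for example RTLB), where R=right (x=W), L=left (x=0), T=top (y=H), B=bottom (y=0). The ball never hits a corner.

1. t=1 → B at (1,0); v=(-2,1)
2. t=1/2 → L at (0,1/2); v=(2,1)
3. t=5/2 → R at (5,3); v=(-2,1)
4. t=1 → T at (3,4); v=(-2,-1)

Final position: (3,4)
Wall sequence: BLRT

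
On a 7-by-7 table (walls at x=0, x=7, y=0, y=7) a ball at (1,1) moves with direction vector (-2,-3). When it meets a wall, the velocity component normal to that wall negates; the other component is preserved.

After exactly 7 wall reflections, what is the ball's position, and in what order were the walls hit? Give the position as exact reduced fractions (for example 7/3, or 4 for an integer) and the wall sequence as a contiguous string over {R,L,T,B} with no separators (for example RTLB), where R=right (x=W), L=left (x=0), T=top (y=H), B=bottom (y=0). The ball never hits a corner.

Final position: (0,13/2)
Wall sequence: BLTRBTL

1. t=1/3 → B at (1/3,0); v=(-2,3)
2. t=1/6 → L at (0,1/2); v=(2,3)
3. t=13/6 → T at (13/3,7); v=(2,-3)
4. t=4/3 → R at (7,3); v=(-2,-3)
5. t=1 → B at (5,0); v=(-2,3)
6. t=7/3 → T at (1/3,7); v=(-2,-3)
7. t=1/6 → L at (0,13/2); v=(2,-3)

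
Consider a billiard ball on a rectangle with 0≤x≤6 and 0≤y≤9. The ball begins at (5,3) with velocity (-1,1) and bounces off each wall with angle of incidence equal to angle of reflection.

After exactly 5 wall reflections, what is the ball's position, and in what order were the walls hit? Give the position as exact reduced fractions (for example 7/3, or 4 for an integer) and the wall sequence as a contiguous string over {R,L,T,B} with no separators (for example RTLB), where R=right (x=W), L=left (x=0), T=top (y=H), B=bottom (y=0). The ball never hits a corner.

Final position: (0,2)
Wall sequence: LTRBL

1. t=5 → L at (0,8); v=(1,1)
2. t=1 → T at (1,9); v=(1,-1)
3. t=5 → R at (6,4); v=(-1,-1)
4. t=4 → B at (2,0); v=(-1,1)
5. t=2 → L at (0,2); v=(1,1)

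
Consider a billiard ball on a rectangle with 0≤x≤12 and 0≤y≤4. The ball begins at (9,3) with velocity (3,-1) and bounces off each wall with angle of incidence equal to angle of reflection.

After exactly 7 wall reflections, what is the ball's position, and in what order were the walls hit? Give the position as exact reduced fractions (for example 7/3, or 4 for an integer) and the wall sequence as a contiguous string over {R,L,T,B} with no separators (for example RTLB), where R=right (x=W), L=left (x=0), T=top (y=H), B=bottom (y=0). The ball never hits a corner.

Final position: (0,2)
Wall sequence: RBLTRBL

1. t=1 → R at (12,2); v=(-3,-1)
2. t=2 → B at (6,0); v=(-3,1)
3. t=2 → L at (0,2); v=(3,1)
4. t=2 → T at (6,4); v=(3,-1)
5. t=2 → R at (12,2); v=(-3,-1)
6. t=2 → B at (6,0); v=(-3,1)
7. t=2 → L at (0,2); v=(3,1)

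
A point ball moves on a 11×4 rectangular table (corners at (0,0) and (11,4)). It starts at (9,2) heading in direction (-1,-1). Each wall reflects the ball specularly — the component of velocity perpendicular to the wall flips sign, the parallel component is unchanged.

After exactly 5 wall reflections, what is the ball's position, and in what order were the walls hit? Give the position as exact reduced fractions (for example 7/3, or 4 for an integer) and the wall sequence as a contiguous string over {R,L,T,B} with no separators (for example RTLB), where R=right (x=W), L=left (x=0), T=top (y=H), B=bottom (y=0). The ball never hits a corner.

1. t=2 → B at (7,0); v=(-1,1)
2. t=4 → T at (3,4); v=(-1,-1)
3. t=3 → L at (0,1); v=(1,-1)
4. t=1 → B at (1,0); v=(1,1)
5. t=4 → T at (5,4); v=(1,-1)

Final position: (5,4)
Wall sequence: BTLBT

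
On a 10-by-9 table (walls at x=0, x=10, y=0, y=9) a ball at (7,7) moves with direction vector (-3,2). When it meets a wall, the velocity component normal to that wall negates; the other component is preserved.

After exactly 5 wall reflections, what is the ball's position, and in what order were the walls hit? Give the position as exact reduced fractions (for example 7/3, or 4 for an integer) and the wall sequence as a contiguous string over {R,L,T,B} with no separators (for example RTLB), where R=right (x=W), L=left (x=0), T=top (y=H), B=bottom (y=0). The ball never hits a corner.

1. t=1 → T at (4,9); v=(-3,-2)
2. t=4/3 → L at (0,19/3); v=(3,-2)
3. t=19/6 → B at (19/2,0); v=(3,2)
4. t=1/6 → R at (10,1/3); v=(-3,2)
5. t=10/3 → L at (0,7); v=(3,2)

Final position: (0,7)
Wall sequence: TLBRL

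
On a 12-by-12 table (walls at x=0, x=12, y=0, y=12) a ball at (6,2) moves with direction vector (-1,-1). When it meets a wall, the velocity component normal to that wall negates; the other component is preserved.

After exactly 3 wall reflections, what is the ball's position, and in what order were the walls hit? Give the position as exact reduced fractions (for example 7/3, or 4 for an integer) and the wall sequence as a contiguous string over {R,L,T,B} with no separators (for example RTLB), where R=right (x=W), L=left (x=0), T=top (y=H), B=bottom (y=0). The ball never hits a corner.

Final position: (8,12)
Wall sequence: BLT

1. t=2 → B at (4,0); v=(-1,1)
2. t=4 → L at (0,4); v=(1,1)
3. t=8 → T at (8,12); v=(1,-1)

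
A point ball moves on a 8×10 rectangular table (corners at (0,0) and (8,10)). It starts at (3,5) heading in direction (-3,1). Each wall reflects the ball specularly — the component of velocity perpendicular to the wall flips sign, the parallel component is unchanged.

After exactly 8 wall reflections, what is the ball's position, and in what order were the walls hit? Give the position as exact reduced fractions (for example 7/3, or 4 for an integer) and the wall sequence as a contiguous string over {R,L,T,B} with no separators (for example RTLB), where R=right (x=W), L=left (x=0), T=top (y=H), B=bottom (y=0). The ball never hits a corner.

1. t=1 → L at (0,6); v=(3,1)
2. t=8/3 → R at (8,26/3); v=(-3,1)
3. t=4/3 → T at (4,10); v=(-3,-1)
4. t=4/3 → L at (0,26/3); v=(3,-1)
5. t=8/3 → R at (8,6); v=(-3,-1)
6. t=8/3 → L at (0,10/3); v=(3,-1)
7. t=8/3 → R at (8,2/3); v=(-3,-1)
8. t=2/3 → B at (6,0); v=(-3,1)

Final position: (6,0)
Wall sequence: LRTLRLRB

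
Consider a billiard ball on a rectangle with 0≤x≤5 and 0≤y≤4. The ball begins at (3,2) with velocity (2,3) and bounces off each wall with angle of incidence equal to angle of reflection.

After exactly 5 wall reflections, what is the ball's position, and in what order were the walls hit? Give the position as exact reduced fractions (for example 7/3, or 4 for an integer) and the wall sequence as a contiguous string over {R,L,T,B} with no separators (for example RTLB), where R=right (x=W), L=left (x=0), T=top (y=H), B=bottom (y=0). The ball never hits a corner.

1. t=2/3 → T at (13/3,4); v=(2,-3)
2. t=1/3 → R at (5,3); v=(-2,-3)
3. t=1 → B at (3,0); v=(-2,3)
4. t=4/3 → T at (1/3,4); v=(-2,-3)
5. t=1/6 → L at (0,7/2); v=(2,-3)

Final position: (0,7/2)
Wall sequence: TRBTL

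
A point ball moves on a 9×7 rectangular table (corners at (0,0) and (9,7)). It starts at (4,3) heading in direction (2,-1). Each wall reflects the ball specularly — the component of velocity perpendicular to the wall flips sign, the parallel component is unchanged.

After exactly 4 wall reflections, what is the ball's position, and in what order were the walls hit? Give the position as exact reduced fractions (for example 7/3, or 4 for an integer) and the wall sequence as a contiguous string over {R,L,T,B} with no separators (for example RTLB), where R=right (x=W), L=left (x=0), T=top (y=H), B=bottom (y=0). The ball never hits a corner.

1. t=5/2 → R at (9,1/2); v=(-2,-1)
2. t=1/2 → B at (8,0); v=(-2,1)
3. t=4 → L at (0,4); v=(2,1)
4. t=3 → T at (6,7); v=(2,-1)

Final position: (6,7)
Wall sequence: RBLT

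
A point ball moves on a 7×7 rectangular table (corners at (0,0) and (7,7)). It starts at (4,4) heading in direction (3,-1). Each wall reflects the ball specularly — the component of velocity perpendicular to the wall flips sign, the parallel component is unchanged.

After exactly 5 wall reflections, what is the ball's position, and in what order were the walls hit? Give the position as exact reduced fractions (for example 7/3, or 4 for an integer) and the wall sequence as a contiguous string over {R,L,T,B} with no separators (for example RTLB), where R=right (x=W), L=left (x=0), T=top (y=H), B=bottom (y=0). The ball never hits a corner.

1. t=1 → R at (7,3); v=(-3,-1)
2. t=7/3 → L at (0,2/3); v=(3,-1)
3. t=2/3 → B at (2,0); v=(3,1)
4. t=5/3 → R at (7,5/3); v=(-3,1)
5. t=7/3 → L at (0,4); v=(3,1)

Final position: (0,4)
Wall sequence: RLBRL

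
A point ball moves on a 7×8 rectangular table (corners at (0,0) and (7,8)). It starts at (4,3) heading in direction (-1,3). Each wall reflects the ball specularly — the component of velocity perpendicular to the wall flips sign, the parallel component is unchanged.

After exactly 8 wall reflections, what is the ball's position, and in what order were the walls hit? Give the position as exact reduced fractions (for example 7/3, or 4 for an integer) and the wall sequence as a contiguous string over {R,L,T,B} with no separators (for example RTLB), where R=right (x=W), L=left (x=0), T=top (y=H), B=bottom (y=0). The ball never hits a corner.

1. t=5/3 → T at (7/3,8); v=(-1,-3)
2. t=7/3 → L at (0,1); v=(1,-3)
3. t=1/3 → B at (1/3,0); v=(1,3)
4. t=8/3 → T at (3,8); v=(1,-3)
5. t=8/3 → B at (17/3,0); v=(1,3)
6. t=4/3 → R at (7,4); v=(-1,3)
7. t=4/3 → T at (17/3,8); v=(-1,-3)
8. t=8/3 → B at (3,0); v=(-1,3)

Final position: (3,0)
Wall sequence: TLBTBRTB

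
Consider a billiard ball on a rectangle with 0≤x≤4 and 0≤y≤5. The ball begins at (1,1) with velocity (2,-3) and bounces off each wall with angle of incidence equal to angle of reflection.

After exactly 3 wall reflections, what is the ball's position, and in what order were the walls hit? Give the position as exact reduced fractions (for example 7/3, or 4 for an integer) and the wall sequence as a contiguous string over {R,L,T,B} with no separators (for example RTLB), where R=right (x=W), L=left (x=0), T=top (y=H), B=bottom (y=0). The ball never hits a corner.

Final position: (3,5)
Wall sequence: BRT

1. t=1/3 → B at (5/3,0); v=(2,3)
2. t=7/6 → R at (4,7/2); v=(-2,3)
3. t=1/2 → T at (3,5); v=(-2,-3)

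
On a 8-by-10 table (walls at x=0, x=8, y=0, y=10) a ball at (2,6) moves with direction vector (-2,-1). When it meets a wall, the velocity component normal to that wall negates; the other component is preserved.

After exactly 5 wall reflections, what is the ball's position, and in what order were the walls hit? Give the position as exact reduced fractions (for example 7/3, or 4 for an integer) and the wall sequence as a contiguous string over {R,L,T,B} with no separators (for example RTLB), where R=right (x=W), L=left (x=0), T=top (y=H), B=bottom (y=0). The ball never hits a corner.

Final position: (8,7)
Wall sequence: LRBLR

1. t=1 → L at (0,5); v=(2,-1)
2. t=4 → R at (8,1); v=(-2,-1)
3. t=1 → B at (6,0); v=(-2,1)
4. t=3 → L at (0,3); v=(2,1)
5. t=4 → R at (8,7); v=(-2,1)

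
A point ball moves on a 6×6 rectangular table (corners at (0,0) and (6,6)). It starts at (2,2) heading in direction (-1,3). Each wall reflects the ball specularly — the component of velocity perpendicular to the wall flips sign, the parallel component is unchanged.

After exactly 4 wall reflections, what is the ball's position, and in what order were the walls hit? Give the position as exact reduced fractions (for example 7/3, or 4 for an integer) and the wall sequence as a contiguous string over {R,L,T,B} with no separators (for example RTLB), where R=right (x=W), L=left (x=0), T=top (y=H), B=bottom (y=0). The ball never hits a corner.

Final position: (10/3,6)
Wall sequence: TLBT

1. t=4/3 → T at (2/3,6); v=(-1,-3)
2. t=2/3 → L at (0,4); v=(1,-3)
3. t=4/3 → B at (4/3,0); v=(1,3)
4. t=2 → T at (10/3,6); v=(1,-3)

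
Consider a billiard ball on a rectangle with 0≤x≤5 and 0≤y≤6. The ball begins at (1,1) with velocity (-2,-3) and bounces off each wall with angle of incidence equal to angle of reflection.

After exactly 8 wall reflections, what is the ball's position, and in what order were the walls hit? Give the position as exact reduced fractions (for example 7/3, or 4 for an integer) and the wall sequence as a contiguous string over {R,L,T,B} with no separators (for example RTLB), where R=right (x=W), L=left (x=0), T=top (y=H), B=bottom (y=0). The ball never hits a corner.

1. t=1/3 → B at (1/3,0); v=(-2,3)
2. t=1/6 → L at (0,1/2); v=(2,3)
3. t=11/6 → T at (11/3,6); v=(2,-3)
4. t=2/3 → R at (5,4); v=(-2,-3)
5. t=4/3 → B at (7/3,0); v=(-2,3)
6. t=7/6 → L at (0,7/2); v=(2,3)
7. t=5/6 → T at (5/3,6); v=(2,-3)
8. t=5/3 → R at (5,1); v=(-2,-3)

Final position: (5,1)
Wall sequence: BLTRBLTR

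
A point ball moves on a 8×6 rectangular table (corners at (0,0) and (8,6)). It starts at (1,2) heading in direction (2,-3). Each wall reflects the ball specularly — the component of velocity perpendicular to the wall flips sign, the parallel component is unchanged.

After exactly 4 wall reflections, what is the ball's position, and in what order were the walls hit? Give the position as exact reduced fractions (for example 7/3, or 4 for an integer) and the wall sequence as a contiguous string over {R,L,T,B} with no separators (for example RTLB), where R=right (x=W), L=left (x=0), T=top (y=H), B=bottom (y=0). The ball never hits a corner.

1. t=2/3 → B at (7/3,0); v=(2,3)
2. t=2 → T at (19/3,6); v=(2,-3)
3. t=5/6 → R at (8,7/2); v=(-2,-3)
4. t=7/6 → B at (17/3,0); v=(-2,3)

Final position: (17/3,0)
Wall sequence: BTRB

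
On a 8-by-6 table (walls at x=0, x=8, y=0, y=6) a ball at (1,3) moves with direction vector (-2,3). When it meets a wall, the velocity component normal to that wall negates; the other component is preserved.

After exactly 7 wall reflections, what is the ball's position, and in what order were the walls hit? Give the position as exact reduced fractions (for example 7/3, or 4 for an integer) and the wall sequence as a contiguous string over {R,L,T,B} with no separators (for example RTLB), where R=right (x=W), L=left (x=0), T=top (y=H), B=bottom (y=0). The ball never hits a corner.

Final position: (0,9/2)
Wall sequence: LTBRTBL

1. t=1/2 → L at (0,9/2); v=(2,3)
2. t=1/2 → T at (1,6); v=(2,-3)
3. t=2 → B at (5,0); v=(2,3)
4. t=3/2 → R at (8,9/2); v=(-2,3)
5. t=1/2 → T at (7,6); v=(-2,-3)
6. t=2 → B at (3,0); v=(-2,3)
7. t=3/2 → L at (0,9/2); v=(2,3)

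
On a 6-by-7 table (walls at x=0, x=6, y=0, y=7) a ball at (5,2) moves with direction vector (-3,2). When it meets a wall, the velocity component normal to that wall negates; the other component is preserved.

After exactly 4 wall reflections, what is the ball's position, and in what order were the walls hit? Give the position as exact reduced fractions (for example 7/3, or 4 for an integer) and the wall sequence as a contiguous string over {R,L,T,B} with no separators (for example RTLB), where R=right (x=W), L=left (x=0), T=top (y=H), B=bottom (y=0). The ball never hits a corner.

1. t=5/3 → L at (0,16/3); v=(3,2)
2. t=5/6 → T at (5/2,7); v=(3,-2)
3. t=7/6 → R at (6,14/3); v=(-3,-2)
4. t=2 → L at (0,2/3); v=(3,-2)

Final position: (0,2/3)
Wall sequence: LTRL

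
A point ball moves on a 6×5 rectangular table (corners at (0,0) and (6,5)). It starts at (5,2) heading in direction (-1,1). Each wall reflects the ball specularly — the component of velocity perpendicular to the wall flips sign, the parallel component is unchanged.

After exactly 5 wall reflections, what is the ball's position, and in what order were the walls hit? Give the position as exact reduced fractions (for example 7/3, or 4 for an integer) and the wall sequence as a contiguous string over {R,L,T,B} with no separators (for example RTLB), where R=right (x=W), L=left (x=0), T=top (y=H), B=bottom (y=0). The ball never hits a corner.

Final position: (4,5)
Wall sequence: TLBRT

1. t=3 → T at (2,5); v=(-1,-1)
2. t=2 → L at (0,3); v=(1,-1)
3. t=3 → B at (3,0); v=(1,1)
4. t=3 → R at (6,3); v=(-1,1)
5. t=2 → T at (4,5); v=(-1,-1)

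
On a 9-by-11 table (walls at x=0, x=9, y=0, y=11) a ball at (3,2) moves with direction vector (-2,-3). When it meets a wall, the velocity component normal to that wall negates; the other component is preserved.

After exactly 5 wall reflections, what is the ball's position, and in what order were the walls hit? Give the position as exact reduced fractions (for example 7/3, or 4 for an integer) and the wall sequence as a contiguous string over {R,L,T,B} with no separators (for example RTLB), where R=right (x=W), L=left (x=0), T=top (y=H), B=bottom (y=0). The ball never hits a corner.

1. t=2/3 → B at (5/3,0); v=(-2,3)
2. t=5/6 → L at (0,5/2); v=(2,3)
3. t=17/6 → T at (17/3,11); v=(2,-3)
4. t=5/3 → R at (9,6); v=(-2,-3)
5. t=2 → B at (5,0); v=(-2,3)

Final position: (5,0)
Wall sequence: BLTRB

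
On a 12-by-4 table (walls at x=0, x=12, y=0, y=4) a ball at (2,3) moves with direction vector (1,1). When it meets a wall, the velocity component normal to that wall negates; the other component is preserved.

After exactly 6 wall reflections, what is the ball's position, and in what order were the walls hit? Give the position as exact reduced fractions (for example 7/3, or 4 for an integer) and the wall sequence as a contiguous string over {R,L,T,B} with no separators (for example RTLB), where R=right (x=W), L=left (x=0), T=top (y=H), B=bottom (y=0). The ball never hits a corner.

1. t=1 → T at (3,4); v=(1,-1)
2. t=4 → B at (7,0); v=(1,1)
3. t=4 → T at (11,4); v=(1,-1)
4. t=1 → R at (12,3); v=(-1,-1)
5. t=3 → B at (9,0); v=(-1,1)
6. t=4 → T at (5,4); v=(-1,-1)

Final position: (5,4)
Wall sequence: TBTRBT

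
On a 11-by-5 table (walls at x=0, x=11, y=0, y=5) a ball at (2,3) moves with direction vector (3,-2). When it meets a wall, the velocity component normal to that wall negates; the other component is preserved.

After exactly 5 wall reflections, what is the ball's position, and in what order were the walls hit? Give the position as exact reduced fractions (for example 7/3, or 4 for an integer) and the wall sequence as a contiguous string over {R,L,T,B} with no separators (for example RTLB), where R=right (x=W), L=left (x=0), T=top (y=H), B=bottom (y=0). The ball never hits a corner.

Final position: (0,1/3)
Wall sequence: BRTBL

1. t=3/2 → B at (13/2,0); v=(3,2)
2. t=3/2 → R at (11,3); v=(-3,2)
3. t=1 → T at (8,5); v=(-3,-2)
4. t=5/2 → B at (1/2,0); v=(-3,2)
5. t=1/6 → L at (0,1/3); v=(3,2)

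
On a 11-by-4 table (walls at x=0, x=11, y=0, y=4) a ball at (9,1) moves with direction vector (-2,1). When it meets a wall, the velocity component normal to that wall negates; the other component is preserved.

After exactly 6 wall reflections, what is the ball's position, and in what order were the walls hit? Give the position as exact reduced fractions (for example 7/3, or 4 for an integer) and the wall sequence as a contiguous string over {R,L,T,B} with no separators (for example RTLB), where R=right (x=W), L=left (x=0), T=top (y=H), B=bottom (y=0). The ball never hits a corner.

Final position: (1,0)
Wall sequence: TLBRTB

1. t=3 → T at (3,4); v=(-2,-1)
2. t=3/2 → L at (0,5/2); v=(2,-1)
3. t=5/2 → B at (5,0); v=(2,1)
4. t=3 → R at (11,3); v=(-2,1)
5. t=1 → T at (9,4); v=(-2,-1)
6. t=4 → B at (1,0); v=(-2,1)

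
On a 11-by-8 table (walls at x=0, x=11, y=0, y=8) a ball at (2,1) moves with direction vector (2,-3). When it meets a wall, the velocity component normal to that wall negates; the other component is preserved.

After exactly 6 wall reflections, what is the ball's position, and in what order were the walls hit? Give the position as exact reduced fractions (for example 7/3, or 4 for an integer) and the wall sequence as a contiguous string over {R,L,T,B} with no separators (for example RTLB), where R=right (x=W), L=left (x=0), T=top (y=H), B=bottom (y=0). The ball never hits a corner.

Final position: (0,3)
Wall sequence: BTRBTL

1. t=1/3 → B at (8/3,0); v=(2,3)
2. t=8/3 → T at (8,8); v=(2,-3)
3. t=3/2 → R at (11,7/2); v=(-2,-3)
4. t=7/6 → B at (26/3,0); v=(-2,3)
5. t=8/3 → T at (10/3,8); v=(-2,-3)
6. t=5/3 → L at (0,3); v=(2,-3)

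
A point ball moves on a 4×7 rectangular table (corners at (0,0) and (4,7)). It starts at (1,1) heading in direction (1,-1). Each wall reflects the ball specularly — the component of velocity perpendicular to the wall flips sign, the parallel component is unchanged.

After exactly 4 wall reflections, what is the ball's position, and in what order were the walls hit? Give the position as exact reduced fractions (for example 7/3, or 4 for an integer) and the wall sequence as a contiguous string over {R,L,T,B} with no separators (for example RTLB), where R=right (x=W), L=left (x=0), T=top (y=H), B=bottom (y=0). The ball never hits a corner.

Final position: (1,7)
Wall sequence: BRLT

1. t=1 → B at (2,0); v=(1,1)
2. t=2 → R at (4,2); v=(-1,1)
3. t=4 → L at (0,6); v=(1,1)
4. t=1 → T at (1,7); v=(1,-1)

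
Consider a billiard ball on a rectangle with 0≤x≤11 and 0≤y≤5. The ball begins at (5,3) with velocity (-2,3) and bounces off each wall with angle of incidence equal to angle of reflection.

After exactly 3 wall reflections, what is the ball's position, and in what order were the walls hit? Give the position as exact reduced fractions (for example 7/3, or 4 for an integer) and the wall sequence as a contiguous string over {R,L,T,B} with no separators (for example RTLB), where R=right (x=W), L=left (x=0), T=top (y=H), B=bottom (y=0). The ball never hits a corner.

Final position: (0,1/2)
Wall sequence: TBL

1. t=2/3 → T at (11/3,5); v=(-2,-3)
2. t=5/3 → B at (1/3,0); v=(-2,3)
3. t=1/6 → L at (0,1/2); v=(2,3)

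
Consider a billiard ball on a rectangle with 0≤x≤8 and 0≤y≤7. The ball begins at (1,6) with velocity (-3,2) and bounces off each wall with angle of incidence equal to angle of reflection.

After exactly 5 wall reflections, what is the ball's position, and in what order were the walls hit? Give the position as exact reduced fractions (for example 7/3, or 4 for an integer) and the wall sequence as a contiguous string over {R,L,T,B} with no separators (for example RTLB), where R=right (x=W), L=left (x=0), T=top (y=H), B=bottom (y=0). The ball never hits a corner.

Final position: (0,10/3)
Wall sequence: LTRBL

1. t=1/3 → L at (0,20/3); v=(3,2)
2. t=1/6 → T at (1/2,7); v=(3,-2)
3. t=5/2 → R at (8,2); v=(-3,-2)
4. t=1 → B at (5,0); v=(-3,2)
5. t=5/3 → L at (0,10/3); v=(3,2)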